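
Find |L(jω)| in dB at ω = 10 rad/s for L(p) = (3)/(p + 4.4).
Substitute p = j*10: L(j10) = 0.11059 - 0.25134j.
|L(j10)| = sqrt(Re² + Im²) = 0.2746.
20*log₁₀(0.2746) = -11.23 dB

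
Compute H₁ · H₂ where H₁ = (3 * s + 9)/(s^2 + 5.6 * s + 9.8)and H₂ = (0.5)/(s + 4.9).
Series: H = H₁ · H₂ = (n₁·n₂)/(d₁·d₂).
Num: n₁·n₂ = 1.5*s + 4.5. Den: d₁·d₂ = s^3 + 10.5*s^2 + 37.24*s + 48.02.
H(s) = (1.5*s + 4.5)/(s^3 + 10.5*s^2 + 37.24*s + 48.02)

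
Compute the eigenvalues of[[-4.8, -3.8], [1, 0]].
Eigenvalues solve det(λI - A) = 0.
Characteristic polynomial: λ^2 + 4.8*λ + 3.8 = 0.
Factor: (λ + 1)(λ + 3.8) = 0.
Roots: -1, -3.8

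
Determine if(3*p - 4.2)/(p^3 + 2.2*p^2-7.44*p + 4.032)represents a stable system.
Denominator: p^3 + 2.2*p^2 - 7.44*p + 4.032 = (p - 1.2)(p + 4.2)(p - 0.8). Poles: -4.2, 0.8, 1.2. All Re(p)<0: No (unstable)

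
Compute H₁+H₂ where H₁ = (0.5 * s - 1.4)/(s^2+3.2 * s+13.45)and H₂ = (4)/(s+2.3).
Parallel: H = H₁ + H₂ = (n₁·d₂ + n₂·d₁)/(d₁·d₂).
n₁·d₂ = 0.5*s^2 - 0.25*s - 3.22. n₂·d₁ = 4*s^2 + 12.8*s + 53.8. Sum = 4.5*s^2 + 12.55*s + 50.58. d₁·d₂ = s^3 + 5.5*s^2 + 20.81*s + 30.935.
H(s) = (4.5*s^2 + 12.55*s + 50.58)/(s^3 + 5.5*s^2 + 20.81*s + 30.935)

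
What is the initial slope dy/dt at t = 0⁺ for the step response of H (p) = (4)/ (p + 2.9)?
IVT: y'(0⁺) = lim_{p→∞} p²·Y(p) = lim_{p→∞} p·H(p).
deg(num) = 0, deg(den) = 1, relative degree = 1, so p·H(p) → (leading num)/(leading den) = 4/1 = 4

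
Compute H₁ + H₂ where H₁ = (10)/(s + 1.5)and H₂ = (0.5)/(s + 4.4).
Parallel: H = H₁ + H₂ = (n₁·d₂ + n₂·d₁)/(d₁·d₂).
n₁·d₂ = 10*s + 44. n₂·d₁ = 0.5*s + 0.75. Sum = 10.5*s + 44.75. d₁·d₂ = s^2 + 5.9*s + 6.6.
H(s) = (10.5*s + 44.75)/(s^2 + 5.9*s + 6.6)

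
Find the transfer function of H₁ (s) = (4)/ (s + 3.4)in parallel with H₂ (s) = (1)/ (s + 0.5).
Parallel: H = H₁ + H₂ = (n₁·d₂ + n₂·d₁)/(d₁·d₂).
n₁·d₂ = 4*s + 2. n₂·d₁ = s + 3.4. Sum = 5*s + 5.4. d₁·d₂ = s^2 + 3.9*s + 1.7.
H(s) = (5*s + 5.4)/(s^2 + 3.9*s + 1.7)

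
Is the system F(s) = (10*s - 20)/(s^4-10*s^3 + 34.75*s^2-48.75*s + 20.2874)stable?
Denominator: s^4 - 10*s^3 + 34.75*s^2 - 48.75*s + 20.2874 = (s - 0.7)(s - 4.3)(s^2 - 5*s + 6.74). Poles: 0.7, 2.5 + 0.7j, 2.5 - 0.7j, 4.3. All Re(p)<0: No (unstable)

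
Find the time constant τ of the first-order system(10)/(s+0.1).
First-order system: τ = -1/pole. Pole = -0.1. τ = -1/(-0.1) = 10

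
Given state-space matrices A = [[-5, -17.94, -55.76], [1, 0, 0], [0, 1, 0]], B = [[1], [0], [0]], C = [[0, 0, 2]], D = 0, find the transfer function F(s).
F(s) = C(sI - A)⁻¹B + D.
Characteristic polynomial det(sI - A) = s^3 + 5*s^2 + 17.94*s + 55.76.
Numerator from C·adj(sI-A)·B + D·det(sI-A) = 2.
F(s) = (2)/(s^3 + 5*s^2 + 17.94*s + 55.76)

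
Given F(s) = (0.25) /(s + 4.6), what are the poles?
Set denominator = 0: s + 4.6 = 0 → Poles: -4.6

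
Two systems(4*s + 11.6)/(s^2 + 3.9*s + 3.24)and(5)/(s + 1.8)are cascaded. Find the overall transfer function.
Series: H = H₁ · H₂ = (n₁·n₂)/(d₁·d₂).
Num: n₁·n₂ = 20*s + 58. Den: d₁·d₂ = s^3 + 5.7*s^2 + 10.26*s + 5.832.
H(s) = (20*s + 58)/(s^3 + 5.7*s^2 + 10.26*s + 5.832)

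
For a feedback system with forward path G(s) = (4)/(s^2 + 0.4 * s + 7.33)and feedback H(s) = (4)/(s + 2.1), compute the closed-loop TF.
Closed-loop T = G/(1+GH).
Numerator: G_num * H_den = 4*s + 8.4.
Denominator: G_den * H_den + G_num * H_num = (s^3 + 2.5*s^2 + 8.17*s + 15.393) + (16) = s^3 + 2.5*s^2 + 8.17*s + 31.393.
T(s) = (4*s + 8.4)/(s^3 + 2.5*s^2 + 8.17*s + 31.393)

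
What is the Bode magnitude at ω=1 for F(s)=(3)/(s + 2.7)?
Substitute s = j*1: F(j1) = 0.977081 - 0.361882j.
|F(j1)| = sqrt(Re² + Im²) = 1.042.
20*log₁₀(1.042) = 0.36 dB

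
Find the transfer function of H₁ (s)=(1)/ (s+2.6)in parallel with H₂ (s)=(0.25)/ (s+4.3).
Parallel: H = H₁ + H₂ = (n₁·d₂ + n₂·d₁)/(d₁·d₂).
n₁·d₂ = s + 4.3. n₂·d₁ = 0.25*s + 0.65. Sum = 1.25*s + 4.95. d₁·d₂ = s^2 + 6.9*s + 11.18.
H(s) = (1.25*s + 4.95)/(s^2 + 6.9*s + 11.18)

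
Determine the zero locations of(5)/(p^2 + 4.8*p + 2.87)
Numerator is a nonzero constant (5) → Zeros: none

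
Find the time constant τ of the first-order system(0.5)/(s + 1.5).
First-order system: τ = -1/pole. Pole = -1.5. τ = -1/(-1.5) = 0.6667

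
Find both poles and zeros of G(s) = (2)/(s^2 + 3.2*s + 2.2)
Set denominator = 0: s^2 + 3.2*s + 2.2 = (s + 2.2)(s + 1) = 0 → Poles: -1, -2.2
Numerator is a nonzero constant (2) → Zeros: none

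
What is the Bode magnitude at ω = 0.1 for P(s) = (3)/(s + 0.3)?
Substitute s = j*0.1: P(j0.1) = 9 - 3j.
|P(j0.1)| = sqrt(Re² + Im²) = 9.487.
20*log₁₀(9.487) = 19.54 dB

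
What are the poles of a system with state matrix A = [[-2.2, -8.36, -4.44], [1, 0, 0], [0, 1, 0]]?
Eigenvalues solve det(λI - A) = 0.
Characteristic polynomial: λ^3 + 2.2*λ^2 + 8.36*λ + 4.44 = 0.
Factor: (λ + 0.6)(λ^2 + 1.6*λ + 7.4) = 0.
Roots: -0.6, -0.8 + 2.6j, -0.8 - 2.6j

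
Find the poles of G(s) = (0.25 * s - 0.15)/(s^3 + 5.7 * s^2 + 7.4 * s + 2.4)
Set denominator = 0: s^3 + 5.7*s^2 + 7.4*s + 2.4 = (s + 4)(s + 0.5)(s + 1.2) = 0 → Poles: -0.5, -1.2, -4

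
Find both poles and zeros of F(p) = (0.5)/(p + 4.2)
Set denominator = 0: p + 4.2 = 0 → Poles: -4.2
Numerator is a nonzero constant (0.5) → Zeros: none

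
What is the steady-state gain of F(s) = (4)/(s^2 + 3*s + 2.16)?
DC gain = F(0) = num(0)/den(0) = 4/2.16 = 1.852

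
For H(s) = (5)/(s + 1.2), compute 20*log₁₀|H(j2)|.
Substitute s = j*2: H(j2) = 1.10294 - 1.83824j.
|H(j2)| = sqrt(Re² + Im²) = 2.144.
20*log₁₀(2.144) = 6.62 dB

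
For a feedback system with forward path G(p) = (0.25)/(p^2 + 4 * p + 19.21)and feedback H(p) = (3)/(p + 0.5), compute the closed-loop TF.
Closed-loop T = G/(1+GH).
Numerator: G_num * H_den = 0.25*p + 0.125.
Denominator: G_den * H_den + G_num * H_num = (p^3 + 4.5*p^2 + 21.21*p + 9.605) + (0.75) = p^3 + 4.5*p^2 + 21.21*p + 10.355.
T(p) = (0.25*p + 0.125)/(p^3 + 4.5*p^2 + 21.21*p + 10.355)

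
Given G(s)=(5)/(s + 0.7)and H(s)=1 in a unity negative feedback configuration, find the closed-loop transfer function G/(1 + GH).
Closed-loop T = G/(1+GH).
Numerator: G_num * H_den = 5.
Denominator: G_den * H_den + G_num * H_num = (s + 0.7) + (5) = s + 5.7.
T(s) = (5)/(s + 5.7)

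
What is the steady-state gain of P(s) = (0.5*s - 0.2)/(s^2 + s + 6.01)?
DC gain = P(0) = num(0)/den(0) = -0.2/6.01 = -0.03328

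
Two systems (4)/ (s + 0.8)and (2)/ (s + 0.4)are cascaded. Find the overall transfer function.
Series: H = H₁ · H₂ = (n₁·n₂)/(d₁·d₂).
Num: n₁·n₂ = 8. Den: d₁·d₂ = s^2 + 1.2*s + 0.32.
H(s) = (8)/(s^2 + 1.2*s + 0.32)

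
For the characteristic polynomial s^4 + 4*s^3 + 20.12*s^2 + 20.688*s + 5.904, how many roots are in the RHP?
s^4 + 4*s^3 + 20.12*s^2 + 20.688*s + 5.904 = (s + 0.6)(s + 0.6)(s^2 + 2.8*s + 16.4). Poles: -0.6, -0.6, -1.4 + 3.8j, -1.4 - 3.8j. RHP poles (Re>0): 0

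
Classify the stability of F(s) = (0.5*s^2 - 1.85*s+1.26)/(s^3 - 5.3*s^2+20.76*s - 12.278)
Denominator: s^3 - 5.3*s^2 + 20.76*s - 12.278 = (s - 0.7)(s^2 - 4.6*s + 17.54). Poles: 0.7, 2.3 + 3.5j, 2.3 - 3.5j. Unstable (3 pole(s) in RHP)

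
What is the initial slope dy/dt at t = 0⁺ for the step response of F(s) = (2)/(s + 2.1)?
IVT: y'(0⁺) = lim_{s→∞} s²·Y(s) = lim_{s→∞} s·F(s).
deg(num) = 0, deg(den) = 1, relative degree = 1, so s·F(s) → (leading num)/(leading den) = 2/1 = 2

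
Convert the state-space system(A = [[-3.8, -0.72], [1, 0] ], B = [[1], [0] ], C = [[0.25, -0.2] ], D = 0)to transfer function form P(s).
P(s) = C(sI - A)⁻¹B + D.
Characteristic polynomial det(sI - A) = s^2 + 3.8*s + 0.72.
Numerator from C·adj(sI-A)·B + D·det(sI-A) = 0.25*s - 0.2.
P(s) = (0.25*s - 0.2)/(s^2 + 3.8*s + 0.72)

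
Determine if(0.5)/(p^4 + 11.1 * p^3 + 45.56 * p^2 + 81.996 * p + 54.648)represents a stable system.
Denominator: p^4 + 11.1*p^3 + 45.56*p^2 + 81.996*p + 54.648 = (p + 2.2)(p + 2.3)(p + 3.6)(p + 3). Poles: -2.2, -2.3, -3, -3.6. All Re(p)<0: Yes (stable)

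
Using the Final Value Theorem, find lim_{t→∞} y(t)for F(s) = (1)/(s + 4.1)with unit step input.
FVT: lim_{t→∞} y(t) = lim_{s→0} s*Y(s) where Y(s) = F(s)/s.
= lim_{s→0} F(s) = F(0) = num(0)/den(0) = 1/4.1 = 0.2439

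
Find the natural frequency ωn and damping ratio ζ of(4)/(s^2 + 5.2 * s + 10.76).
Underdamped: complex pole -2.6 + 2j. ωn = |pole| = 3.28, ζ = -Re(pole)/ωn = 0.7926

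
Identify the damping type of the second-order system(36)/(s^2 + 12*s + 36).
Standard form: ωn²/(s²+2ζωn·s+ωn²) gives ωn=6, ζ=1.
Critically damped (ζ = 1)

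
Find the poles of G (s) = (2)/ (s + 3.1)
Set denominator = 0: s + 3.1 = 0 → Poles: -3.1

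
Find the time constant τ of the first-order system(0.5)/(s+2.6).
First-order system: τ = -1/pole. Pole = -2.6. τ = -1/(-2.6) = 0.3846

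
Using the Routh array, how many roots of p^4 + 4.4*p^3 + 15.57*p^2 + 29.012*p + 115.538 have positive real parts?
Routh array:
p^4: [1, 15.57, 115.538]; p^3: [4.4, 29.012]; p^2: [8.97636, 115.538]; p^1: [-27.622]; p^0: [115.538]
First column: [1, 4.4, 8.97636, -27.622, 115.538]. Sign changes = RHP roots = 2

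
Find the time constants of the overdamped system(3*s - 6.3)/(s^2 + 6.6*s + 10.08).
Overdamped: real poles at -2.4, -4.2. τ = -1/pole → τ₁ = 0.4167, τ₂ = 0.2381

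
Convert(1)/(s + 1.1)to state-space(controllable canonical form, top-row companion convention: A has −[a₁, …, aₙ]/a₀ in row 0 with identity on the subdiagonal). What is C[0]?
Reachable canonical form: C = numerator coefficients (right-aligned, zero-padded to length n).
num = 1, C = [[1]].
C[0] = 1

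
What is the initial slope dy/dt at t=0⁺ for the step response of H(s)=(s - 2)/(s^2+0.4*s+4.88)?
IVT: y'(0⁺) = lim_{s→∞} s²·Y(s) = lim_{s→∞} s·H(s).
deg(num) = 1, deg(den) = 2, relative degree = 1, so s·H(s) → (leading num)/(leading den) = 1/1 = 1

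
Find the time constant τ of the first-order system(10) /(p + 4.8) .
First-order system: τ = -1/pole. Pole = -4.8. τ = -1/(-4.8) = 0.2083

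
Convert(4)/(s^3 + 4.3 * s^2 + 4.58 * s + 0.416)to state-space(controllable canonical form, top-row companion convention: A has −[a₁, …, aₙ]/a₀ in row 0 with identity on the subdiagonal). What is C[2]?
Reachable canonical form: C = numerator coefficients (right-aligned, zero-padded to length n).
num = 4, C = [[0, 0, 4]].
C[2] = 4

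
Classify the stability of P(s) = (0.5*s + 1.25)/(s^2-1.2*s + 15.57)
Denominator: s^2 - 1.2*s + 15.57. Poles: 0.6 + 3.9j, 0.6 - 3.9j. Unstable (2 pole(s) in RHP)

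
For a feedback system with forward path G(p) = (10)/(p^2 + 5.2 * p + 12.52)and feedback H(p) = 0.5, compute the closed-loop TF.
Closed-loop T = G/(1+GH).
Numerator: G_num * H_den = 10.
Denominator: G_den * H_den + G_num * H_num = (p^2 + 5.2*p + 12.52) + (5) = p^2 + 5.2*p + 17.52.
T(p) = (10)/(p^2 + 5.2*p + 17.52)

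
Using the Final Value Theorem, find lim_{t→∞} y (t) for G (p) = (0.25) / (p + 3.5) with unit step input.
FVT: lim_{t→∞} y(t) = lim_{p→0} p*Y(p) where Y(p) = G(p)/p.
= lim_{p→0} G(p) = G(0) = num(0)/den(0) = 0.25/3.5 = 0.07143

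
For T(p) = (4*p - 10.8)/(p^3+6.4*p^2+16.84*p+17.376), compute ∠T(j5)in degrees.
Substitute p = j*5: T(j5) = 0.0329152 - 0.149645j.
∠T(j5) = atan2(Im, Re) = atan2(-0.149645, 0.0329152) = -77.60°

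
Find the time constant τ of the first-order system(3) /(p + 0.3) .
First-order system: τ = -1/pole. Pole = -0.3. τ = -1/(-0.3) = 3.333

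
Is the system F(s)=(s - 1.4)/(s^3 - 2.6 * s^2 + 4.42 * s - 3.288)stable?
Denominator: s^3 - 2.6*s^2 + 4.42*s - 3.288 = (s - 1.2)(s^2 - 1.4*s + 2.74). Poles: 0.7 + 1.5j, 0.7 - 1.5j, 1.2. All Re(p)<0: No (unstable)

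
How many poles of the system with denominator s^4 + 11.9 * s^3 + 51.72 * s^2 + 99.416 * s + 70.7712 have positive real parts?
s^4 + 11.9*s^3 + 51.72*s^2 + 99.416*s + 70.7712 = (s + 4.8)(s + 1.9)(s^2 + 5.2*s + 7.76). Poles: -1.9, -2.6 + 1j, -2.6 - 1j, -4.8. RHP poles (Re>0): 0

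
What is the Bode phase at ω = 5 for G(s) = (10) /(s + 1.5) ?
Substitute s = j*5: G(j5) = 0.550459 - 1.83486j.
∠G(j5) = atan2(Im, Re) = atan2(-1.83486, 0.550459) = -73.30°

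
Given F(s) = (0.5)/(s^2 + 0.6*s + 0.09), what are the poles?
Set denominator = 0: s^2 + 0.6*s + 0.09 = (s + 0.3)(s + 0.3) = 0 → Poles: -0.3, -0.3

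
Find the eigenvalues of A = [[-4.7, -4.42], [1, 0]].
Eigenvalues solve det(λI - A) = 0.
Characteristic polynomial: λ^2 + 4.7*λ + 4.42 = 0.
Factor: (λ + 3.4)(λ + 1.3) = 0.
Roots: -1.3, -3.4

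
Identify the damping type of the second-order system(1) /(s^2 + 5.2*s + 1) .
Standard form: ωn²/(s²+2ζωn·s+ωn²) gives ωn=1, ζ=2.6.
Overdamped (ζ = 2.6 > 1)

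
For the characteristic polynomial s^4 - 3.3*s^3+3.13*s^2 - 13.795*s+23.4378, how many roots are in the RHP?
s^4 - 3.3*s^3 + 3.13*s^2 - 13.795*s + 23.4378 = (s - 2.9)(s - 1.8)(s^2 + 1.4*s + 4.49). Poles: -0.7 + 2j, -0.7 - 2j, 1.8, 2.9. RHP poles (Re>0): 2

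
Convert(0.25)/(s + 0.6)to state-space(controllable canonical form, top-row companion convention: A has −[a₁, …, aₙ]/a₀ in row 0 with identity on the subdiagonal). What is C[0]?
Reachable canonical form: C = numerator coefficients (right-aligned, zero-padded to length n).
num = 0.25, C = [[0.25]].
C[0] = 0.25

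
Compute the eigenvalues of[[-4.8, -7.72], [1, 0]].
Eigenvalues solve det(λI - A) = 0.
Characteristic polynomial: λ^2 + 4.8*λ + 7.72 = 0.
Roots: -2.4 + 1.4j, -2.4 - 1.4j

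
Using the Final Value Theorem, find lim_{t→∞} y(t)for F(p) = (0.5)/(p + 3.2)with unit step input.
FVT: lim_{t→∞} y(t) = lim_{p→0} p*Y(p) where Y(p) = F(p)/p.
= lim_{p→0} F(p) = F(0) = num(0)/den(0) = 0.5/3.2 = 0.1562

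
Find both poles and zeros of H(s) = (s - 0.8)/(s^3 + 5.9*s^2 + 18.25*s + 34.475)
Set denominator = 0: s^3 + 5.9*s^2 + 18.25*s + 34.475 = (s + 3.5)(s^2 + 2.4*s + 9.85) = 0 → Poles: -1.2 + 2.9j, -1.2 - 2.9j, -3.5
Set numerator = 0: s - 0.8 = 0 → Zeros: 0.8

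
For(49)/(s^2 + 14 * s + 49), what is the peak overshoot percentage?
Standard form: ωn²/(s²+2ζωn·s+ωn²) → ωn = 7, ζ = 1.
ζ ≥ 1, so the response is non-oscillatory: peak overshoot = 0%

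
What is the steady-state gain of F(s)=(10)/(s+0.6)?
DC gain = F(0) = num(0)/den(0) = 10/0.6 = 16.67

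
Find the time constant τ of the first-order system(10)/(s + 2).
First-order system: τ = -1/pole. Pole = -2. τ = -1/(-2) = 0.5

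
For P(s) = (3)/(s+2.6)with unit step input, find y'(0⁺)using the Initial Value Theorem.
IVT: y'(0⁺) = lim_{s→∞} s²·Y(s) = lim_{s→∞} s·P(s).
deg(num) = 0, deg(den) = 1, relative degree = 1, so s·P(s) → (leading num)/(leading den) = 3/1 = 3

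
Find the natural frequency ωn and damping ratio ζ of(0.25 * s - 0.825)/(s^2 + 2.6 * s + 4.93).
Underdamped: complex pole -1.3 + 1.8j. ωn = |pole| = 2.22, ζ = -Re(pole)/ωn = 0.5855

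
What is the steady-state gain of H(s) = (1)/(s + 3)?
DC gain = H(0) = num(0)/den(0) = 1/3 = 0.3333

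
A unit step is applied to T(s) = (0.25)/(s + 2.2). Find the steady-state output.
FVT: lim_{t→∞} y(t) = lim_{s→0} s*Y(s) where Y(s) = T(s)/s.
= lim_{s→0} T(s) = T(0) = num(0)/den(0) = 0.25/2.2 = 0.1136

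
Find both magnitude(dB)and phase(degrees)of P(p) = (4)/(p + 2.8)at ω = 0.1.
Substitute p = j*0.1: P(j0.1) = 1.42675 - 0.0509554j.
|P| = 20*log₁₀(sqrt(Re²+Im²)) = 3.09 dB.
∠P = atan2(Im, Re) = -2.05°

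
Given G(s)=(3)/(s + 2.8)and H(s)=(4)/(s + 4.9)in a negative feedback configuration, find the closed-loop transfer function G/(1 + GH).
Closed-loop T = G/(1+GH).
Numerator: G_num * H_den = 3*s + 14.7.
Denominator: G_den * H_den + G_num * H_num = (s^2 + 7.7*s + 13.72) + (12) = s^2 + 7.7*s + 25.72.
T(s) = (3*s + 14.7)/(s^2 + 7.7*s + 25.72)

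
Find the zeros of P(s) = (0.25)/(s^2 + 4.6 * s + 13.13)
Numerator is a nonzero constant (0.25) → Zeros: none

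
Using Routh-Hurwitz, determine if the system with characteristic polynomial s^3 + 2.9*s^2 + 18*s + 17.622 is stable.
Routh array:
s^3: [1, 18]; s^2: [2.9, 17.622]; s^1: [11.9234]; s^0: [17.622]
First column: [1, 2.9, 11.9234, 17.622]. Sign changes = 0.
Yes, stable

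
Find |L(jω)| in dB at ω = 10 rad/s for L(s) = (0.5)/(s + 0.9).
Substitute s = j*10: L(j10) = 0.00446384 - 0.0495983j.
|L(j10)| = sqrt(Re² + Im²) = 0.0498.
20*log₁₀(0.0498) = -26.06 dB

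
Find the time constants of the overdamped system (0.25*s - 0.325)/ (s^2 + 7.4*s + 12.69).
Overdamped: real poles at -2.7, -4.7. τ = -1/pole → τ₁ = 0.3704, τ₂ = 0.2128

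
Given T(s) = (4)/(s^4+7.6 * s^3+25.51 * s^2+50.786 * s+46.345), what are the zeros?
Numerator is a nonzero constant (4) → Zeros: none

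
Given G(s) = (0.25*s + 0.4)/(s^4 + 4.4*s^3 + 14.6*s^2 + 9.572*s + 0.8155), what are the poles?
Set denominator = 0: s^4 + 4.4*s^3 + 14.6*s^2 + 9.572*s + 0.8155 = (s + 0.7)(s + 0.1)(s^2 + 3.6*s + 11.65) = 0 → Poles: -0.1, -0.7, -1.8 + 2.9j, -1.8 - 2.9j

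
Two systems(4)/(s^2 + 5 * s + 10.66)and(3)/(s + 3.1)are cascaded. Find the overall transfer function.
Series: H = H₁ · H₂ = (n₁·n₂)/(d₁·d₂).
Num: n₁·n₂ = 12. Den: d₁·d₂ = s^3 + 8.1*s^2 + 26.16*s + 33.046.
H(s) = (12)/(s^3 + 8.1*s^2 + 26.16*s + 33.046)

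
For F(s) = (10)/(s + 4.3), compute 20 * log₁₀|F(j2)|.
Substitute s = j*2: F(j2) = 1.91196 - 0.889284j.
|F(j2)| = sqrt(Re² + Im²) = 2.109.
20*log₁₀(2.109) = 6.48 dB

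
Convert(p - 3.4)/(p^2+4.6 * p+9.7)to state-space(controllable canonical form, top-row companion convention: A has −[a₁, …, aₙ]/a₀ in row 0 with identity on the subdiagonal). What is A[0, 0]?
Reachable canonical form for den = p^2 + 4.6*p + 9.7: top row of A = -[a₁,a₂,...,aₙ]/a₀, ones on the subdiagonal, zeros elsewhere.
A = [[-4.6, -9.7], [1, 0]].
A[0,0] = -4.6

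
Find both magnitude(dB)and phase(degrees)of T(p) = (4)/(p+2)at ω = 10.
Substitute p = j*10: T(j10) = 0.0769231 - 0.384615j.
|T| = 20*log₁₀(sqrt(Re²+Im²)) = -8.13 dB.
∠T = atan2(Im, Re) = -78.69°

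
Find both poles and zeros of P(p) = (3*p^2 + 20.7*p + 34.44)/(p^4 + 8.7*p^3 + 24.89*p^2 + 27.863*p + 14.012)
Set denominator = 0: p^4 + 8.7*p^3 + 24.89*p^2 + 27.863*p + 14.012 = (p + 3.1)(p + 4)(p^2 + 1.6*p + 1.13) = 0 → Poles: -0.8 + 0.7j, -0.8 - 0.7j, -3.1, -4
Set numerator = 0: 3*p^2 + 20.7*p + 34.44 = 3*(p + 2.8)(p + 4.1) = 0 → Zeros: -2.8, -4.1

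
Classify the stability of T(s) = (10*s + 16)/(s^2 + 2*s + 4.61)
Denominator: s^2 + 2*s + 4.61. Poles: -1 + 1.9j, -1 - 1.9j. Stable (all poles in LHP)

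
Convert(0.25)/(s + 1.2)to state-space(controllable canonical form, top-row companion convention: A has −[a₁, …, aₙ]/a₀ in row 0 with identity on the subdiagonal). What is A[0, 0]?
Reachable canonical form for den = s + 1.2: top row of A = -[a₁,a₂,...,aₙ]/a₀, ones on the subdiagonal, zeros elsewhere.
A = [[-1.2]].
A[0,0] = -1.2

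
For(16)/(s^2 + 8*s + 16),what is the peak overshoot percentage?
Standard form: ωn²/(s²+2ζωn·s+ωn²) → ωn = 4, ζ = 1.
ζ ≥ 1, so the response is non-oscillatory: peak overshoot = 0%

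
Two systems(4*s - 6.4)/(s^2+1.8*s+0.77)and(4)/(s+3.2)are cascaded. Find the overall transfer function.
Series: H = H₁ · H₂ = (n₁·n₂)/(d₁·d₂).
Num: n₁·n₂ = 16*s - 25.6. Den: d₁·d₂ = s^3 + 5*s^2 + 6.53*s + 2.464.
H(s) = (16*s - 25.6)/(s^3 + 5*s^2 + 6.53*s + 2.464)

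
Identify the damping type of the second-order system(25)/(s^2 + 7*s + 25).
Standard form: ωn²/(s²+2ζωn·s+ωn²) gives ωn=5, ζ=0.7.
Underdamped (ζ = 0.7 < 1)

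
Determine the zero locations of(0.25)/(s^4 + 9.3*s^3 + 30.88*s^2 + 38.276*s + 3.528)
Numerator is a nonzero constant (0.25) → Zeros: none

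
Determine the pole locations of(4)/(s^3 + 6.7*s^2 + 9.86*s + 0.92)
Set denominator = 0: s^3 + 6.7*s^2 + 9.86*s + 0.92 = (s + 2)(s + 4.6)(s + 0.1) = 0 → Poles: -0.1, -2, -4.6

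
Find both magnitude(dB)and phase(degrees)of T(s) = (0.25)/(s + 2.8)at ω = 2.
Substitute s = j*2: T(j2) = 0.0591216 - 0.0422297j.
|T| = 20*log₁₀(sqrt(Re²+Im²)) = -22.77 dB.
∠T = atan2(Im, Re) = -35.54°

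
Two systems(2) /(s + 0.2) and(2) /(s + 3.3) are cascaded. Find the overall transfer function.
Series: H = H₁ · H₂ = (n₁·n₂)/(d₁·d₂).
Num: n₁·n₂ = 4. Den: d₁·d₂ = s^2 + 3.5*s + 0.66.
H(s) = (4)/(s^2 + 3.5*s + 0.66)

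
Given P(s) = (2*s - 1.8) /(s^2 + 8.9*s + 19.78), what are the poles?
Set denominator = 0: s^2 + 8.9*s + 19.78 = (s + 4.6)(s + 4.3) = 0 → Poles: -4.3, -4.6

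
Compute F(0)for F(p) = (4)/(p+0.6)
DC gain = F(0) = num(0)/den(0) = 4/0.6 = 6.667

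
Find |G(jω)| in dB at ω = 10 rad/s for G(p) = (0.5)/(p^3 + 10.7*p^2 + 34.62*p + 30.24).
Substitute p = j*10: G(j10) = -0.000344621 + 0.000216697j.
|G(j10)| = sqrt(Re² + Im²) = 0.0004071.
20*log₁₀(0.0004071) = -67.81 dB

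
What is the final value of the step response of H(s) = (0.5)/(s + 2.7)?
FVT: lim_{t→∞} y(t) = lim_{s→0} s*Y(s) where Y(s) = H(s)/s.
= lim_{s→0} H(s) = H(0) = num(0)/den(0) = 0.5/2.7 = 0.1852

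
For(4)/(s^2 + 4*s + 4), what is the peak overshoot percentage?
Standard form: ωn²/(s²+2ζωn·s+ωn²) → ωn = 2, ζ = 1.
ζ ≥ 1, so the response is non-oscillatory: peak overshoot = 0%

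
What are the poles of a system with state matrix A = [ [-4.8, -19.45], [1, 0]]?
Eigenvalues solve det(λI - A) = 0.
Characteristic polynomial: λ^2 + 4.8*λ + 19.45 = 0.
Roots: -2.4 + 3.7j, -2.4 - 3.7j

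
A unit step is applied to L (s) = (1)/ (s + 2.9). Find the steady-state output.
FVT: lim_{t→∞} y(t) = lim_{s→0} s*Y(s) where Y(s) = L(s)/s.
= lim_{s→0} L(s) = L(0) = num(0)/den(0) = 1/2.9 = 0.3448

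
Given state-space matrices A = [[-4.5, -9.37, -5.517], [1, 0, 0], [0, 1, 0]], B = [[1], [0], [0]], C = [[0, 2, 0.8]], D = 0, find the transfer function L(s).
L(s) = C(sI - A)⁻¹B + D.
Characteristic polynomial det(sI - A) = s^3 + 4.5*s^2 + 9.37*s + 5.517.
Numerator from C·adj(sI-A)·B + D·det(sI-A) = 2*s + 0.8.
L(s) = (2*s + 0.8)/(s^3 + 4.5*s^2 + 9.37*s + 5.517)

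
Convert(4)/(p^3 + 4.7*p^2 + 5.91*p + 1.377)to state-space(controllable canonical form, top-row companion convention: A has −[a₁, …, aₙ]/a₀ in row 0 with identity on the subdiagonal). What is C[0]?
Reachable canonical form: C = numerator coefficients (right-aligned, zero-padded to length n).
num = 4, C = [[0, 0, 4]].
C[0] = 0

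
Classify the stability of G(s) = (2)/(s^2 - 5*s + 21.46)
Denominator: s^2 - 5*s + 21.46. Poles: 2.5 + 3.9j, 2.5 - 3.9j. Unstable (2 pole(s) in RHP)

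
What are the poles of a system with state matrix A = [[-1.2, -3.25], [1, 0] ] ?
Eigenvalues solve det(λI - A) = 0.
Characteristic polynomial: λ^2 + 1.2*λ + 3.25 = 0.
Roots: -0.6 + 1.7j, -0.6 - 1.7j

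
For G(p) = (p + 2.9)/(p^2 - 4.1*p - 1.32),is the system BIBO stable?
Denominator: p^2 - 4.1*p - 1.32 = (p - 4.4)(p + 0.3). Poles: -0.3, 4.4. All Re(p)<0: No (unstable)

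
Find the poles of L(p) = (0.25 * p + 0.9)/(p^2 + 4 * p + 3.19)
Set denominator = 0: p^2 + 4*p + 3.19 = (p + 1.1)(p + 2.9) = 0 → Poles: -1.1, -2.9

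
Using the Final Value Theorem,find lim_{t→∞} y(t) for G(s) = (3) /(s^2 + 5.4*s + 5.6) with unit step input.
FVT: lim_{t→∞} y(t) = lim_{s→0} s*Y(s) where Y(s) = G(s)/s.
= lim_{s→0} G(s) = G(0) = num(0)/den(0) = 3/5.6 = 0.5357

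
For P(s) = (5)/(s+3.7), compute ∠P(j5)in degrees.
Substitute s = j*5: P(j5) = 0.47816 - 0.646162j.
∠P(j5) = atan2(Im, Re) = atan2(-0.646162, 0.47816) = -53.50°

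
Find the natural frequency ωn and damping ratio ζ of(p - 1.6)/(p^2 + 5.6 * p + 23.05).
Underdamped: complex pole -2.8 + 3.9j. ωn = |pole| = 4.801, ζ = -Re(pole)/ωn = 0.5832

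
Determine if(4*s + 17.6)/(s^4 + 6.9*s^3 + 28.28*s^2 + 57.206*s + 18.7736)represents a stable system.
Denominator: s^4 + 6.9*s^3 + 28.28*s^2 + 57.206*s + 18.7736 = (s + 0.4)(s + 3.1)(s^2 + 3.4*s + 15.14). Poles: -0.4, -1.7 + 3.5j, -1.7 - 3.5j, -3.1. All Re(p)<0: Yes (stable)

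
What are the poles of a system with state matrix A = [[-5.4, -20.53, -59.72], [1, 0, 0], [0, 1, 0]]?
Eigenvalues solve det(λI - A) = 0.
Characteristic polynomial: λ^3 + 5.4*λ^2 + 20.53*λ + 59.72 = 0.
Factor: (λ + 4)(λ^2 + 1.4*λ + 14.93) = 0.
Roots: -0.7 + 3.8j, -0.7 - 3.8j, -4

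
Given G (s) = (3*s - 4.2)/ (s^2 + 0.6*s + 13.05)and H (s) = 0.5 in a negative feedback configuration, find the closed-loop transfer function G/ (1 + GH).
Closed-loop T = G/(1+GH).
Numerator: G_num * H_den = 3*s - 4.2.
Denominator: G_den * H_den + G_num * H_num = (s^2 + 0.6*s + 13.05) + (1.5*s - 2.1) = s^2 + 2.1*s + 10.95.
T(s) = (3*s - 4.2)/(s^2 + 2.1*s + 10.95)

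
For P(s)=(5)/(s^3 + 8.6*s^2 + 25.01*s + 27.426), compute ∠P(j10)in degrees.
Substitute s = j*10: P(j10) = -0.00331563 + 0.00298639j.
∠P(j10) = atan2(Im, Re) = atan2(0.00298639, -0.00331563) = 137.99° (principal value).
Summing the individual angle contributions Σ∠(j10 − zᵢ) − Σ∠(j10 − pₖ) over the 0 zero(s) and 3 pole(s), each followed continuously from ω = 0 (DC phase referenced to (−180°, 180°]), gives -222.01°, i.e. the principal value - 360°. Continuous Bode phase = -222.01°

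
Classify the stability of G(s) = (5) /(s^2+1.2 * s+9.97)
Denominator: s^2 + 1.2*s + 9.97. Poles: -0.6 + 3.1j, -0.6 - 3.1j. Stable (all poles in LHP)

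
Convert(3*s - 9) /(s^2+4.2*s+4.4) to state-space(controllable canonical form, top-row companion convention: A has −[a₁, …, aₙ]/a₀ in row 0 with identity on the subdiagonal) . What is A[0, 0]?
Reachable canonical form for den = s^2 + 4.2*s + 4.4: top row of A = -[a₁,a₂,...,aₙ]/a₀, ones on the subdiagonal, zeros elsewhere.
A = [[-4.2, -4.4], [1, 0]].
A[0,0] = -4.2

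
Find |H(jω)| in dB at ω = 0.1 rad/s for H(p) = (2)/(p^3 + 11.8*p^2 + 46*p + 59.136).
Substitute p = j*0.1: H(j0.1) = 0.0336834 - 0.00262479j.
|H(j0.1)| = sqrt(Re² + Im²) = 0.03379.
20*log₁₀(0.03379) = -29.43 dB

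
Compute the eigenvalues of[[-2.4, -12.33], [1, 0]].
Eigenvalues solve det(λI - A) = 0.
Characteristic polynomial: λ^2 + 2.4*λ + 12.33 = 0.
Roots: -1.2 + 3.3j, -1.2 - 3.3j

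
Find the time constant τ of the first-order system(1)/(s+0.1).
First-order system: τ = -1/pole. Pole = -0.1. τ = -1/(-0.1) = 10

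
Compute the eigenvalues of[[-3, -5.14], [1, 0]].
Eigenvalues solve det(λI - A) = 0.
Characteristic polynomial: λ^2 + 3*λ + 5.14 = 0.
Roots: -1.5 + 1.7j, -1.5 - 1.7j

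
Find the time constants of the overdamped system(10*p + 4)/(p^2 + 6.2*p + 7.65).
Overdamped: real poles at -1.7, -4.5. τ = -1/pole → τ₁ = 0.5882, τ₂ = 0.2222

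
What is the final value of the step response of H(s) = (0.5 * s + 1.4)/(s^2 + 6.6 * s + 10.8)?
FVT: lim_{t→∞} y(t) = lim_{s→0} s*Y(s) where Y(s) = H(s)/s.
= lim_{s→0} H(s) = H(0) = num(0)/den(0) = 1.4/10.8 = 0.1296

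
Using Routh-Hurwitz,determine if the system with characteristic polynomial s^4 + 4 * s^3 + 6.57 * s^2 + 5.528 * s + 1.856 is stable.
Routh array:
s^4: [1, 6.57, 1.856]; s^3: [4, 5.528]; s^2: [5.188, 1.856]; s^1: [4.09701]; s^0: [1.856]
First column: [1, 4, 5.188, 4.09701, 1.856]. Sign changes = 0.
Yes, stable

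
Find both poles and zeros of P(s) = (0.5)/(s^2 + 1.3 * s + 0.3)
Set denominator = 0: s^2 + 1.3*s + 0.3 = (s + 0.3)(s + 1) = 0 → Poles: -0.3, -1
Numerator is a nonzero constant (0.5) → Zeros: none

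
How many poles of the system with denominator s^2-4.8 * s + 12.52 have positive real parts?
Poles: 2.4 + 2.6j, 2.4 - 2.6j. RHP poles (Re>0): 2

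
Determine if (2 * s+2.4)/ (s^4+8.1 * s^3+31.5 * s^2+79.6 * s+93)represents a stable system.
Denominator: s^4 + 8.1*s^3 + 31.5*s^2 + 79.6*s + 93 = (s + 3)(s + 3.1)(s^2 + 2*s + 10). Poles: -1 + 3j, -1 - 3j, -3, -3.1. All Re(p)<0: Yes (stable)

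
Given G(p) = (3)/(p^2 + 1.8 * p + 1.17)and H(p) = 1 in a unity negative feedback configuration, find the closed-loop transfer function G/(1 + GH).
Closed-loop T = G/(1+GH).
Numerator: G_num * H_den = 3.
Denominator: G_den * H_den + G_num * H_num = (p^2 + 1.8*p + 1.17) + (3) = p^2 + 1.8*p + 4.17.
T(p) = (3)/(p^2 + 1.8*p + 4.17)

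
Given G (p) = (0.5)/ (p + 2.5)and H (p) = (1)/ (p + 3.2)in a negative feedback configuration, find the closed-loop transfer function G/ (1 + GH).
Closed-loop T = G/(1+GH).
Numerator: G_num * H_den = 0.5*p + 1.6.
Denominator: G_den * H_den + G_num * H_num = (p^2 + 5.7*p + 8) + (0.5) = p^2 + 5.7*p + 8.5.
T(p) = (0.5*p + 1.6)/(p^2 + 5.7*p + 8.5)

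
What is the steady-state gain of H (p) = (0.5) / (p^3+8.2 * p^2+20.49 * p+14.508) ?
DC gain = H(0) = num(0)/den(0) = 0.5/14.508 = 0.03446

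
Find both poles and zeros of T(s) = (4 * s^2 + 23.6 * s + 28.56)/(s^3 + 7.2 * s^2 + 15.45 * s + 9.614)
Set denominator = 0: s^3 + 7.2*s^2 + 15.45*s + 9.614 = (s + 3.8)(s + 1.1)(s + 2.3) = 0 → Poles: -1.1, -2.3, -3.8
Set numerator = 0: 4*s^2 + 23.6*s + 28.56 = 4*(s + 1.7)(s + 4.2) = 0 → Zeros: -1.7, -4.2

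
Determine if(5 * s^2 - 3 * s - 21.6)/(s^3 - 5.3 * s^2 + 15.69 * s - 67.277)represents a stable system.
Denominator: s^3 - 5.3*s^2 + 15.69*s - 67.277 = (s - 4.9)(s^2 - 0.4*s + 13.73). Poles: 0.2 + 3.7j, 0.2 - 3.7j, 4.9. All Re(p)<0: No (unstable)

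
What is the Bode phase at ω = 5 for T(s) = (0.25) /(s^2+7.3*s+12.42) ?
Substitute s = j*5: T(j5) = -0.00211002 - 0.00612208j.
∠T(j5) = atan2(Im, Re) = atan2(-0.00612208, -0.00211002) = -109.02°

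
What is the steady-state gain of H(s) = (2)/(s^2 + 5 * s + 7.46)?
DC gain = H(0) = num(0)/den(0) = 2/7.46 = 0.2681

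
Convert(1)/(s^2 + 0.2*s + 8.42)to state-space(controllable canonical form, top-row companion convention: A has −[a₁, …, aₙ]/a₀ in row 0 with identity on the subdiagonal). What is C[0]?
Reachable canonical form: C = numerator coefficients (right-aligned, zero-padded to length n).
num = 1, C = [[0, 1]].
C[0] = 0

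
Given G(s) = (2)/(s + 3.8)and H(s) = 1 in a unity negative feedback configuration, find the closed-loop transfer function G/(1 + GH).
Closed-loop T = G/(1+GH).
Numerator: G_num * H_den = 2.
Denominator: G_den * H_den + G_num * H_num = (s + 3.8) + (2) = s + 5.8.
T(s) = (2)/(s + 5.8)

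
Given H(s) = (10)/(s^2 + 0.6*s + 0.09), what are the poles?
Set denominator = 0: s^2 + 0.6*s + 0.09 = (s + 0.3)(s + 0.3) = 0 → Poles: -0.3, -0.3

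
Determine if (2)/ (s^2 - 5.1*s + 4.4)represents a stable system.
Denominator: s^2 - 5.1*s + 4.4 = (s - 1.1)(s - 4). Poles: 1.1, 4. All Re(p)<0: No (unstable)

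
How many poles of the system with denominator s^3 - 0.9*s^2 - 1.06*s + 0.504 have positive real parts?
s^3 - 0.9*s^2 - 1.06*s + 0.504 = (s - 0.4)(s + 0.9)(s - 1.4). Poles: -0.9, 0.4, 1.4. RHP poles (Re>0): 2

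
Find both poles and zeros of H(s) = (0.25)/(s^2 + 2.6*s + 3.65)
Set denominator = 0: s^2 + 2.6*s + 3.65 = 0 → Poles: -1.3 + 1.4j, -1.3 - 1.4j
Numerator is a nonzero constant (0.25) → Zeros: none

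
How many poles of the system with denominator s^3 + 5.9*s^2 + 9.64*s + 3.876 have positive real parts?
s^3 + 5.9*s^2 + 9.64*s + 3.876 = (s + 0.6)(s + 1.9)(s + 3.4). Poles: -0.6, -1.9, -3.4. RHP poles (Re>0): 0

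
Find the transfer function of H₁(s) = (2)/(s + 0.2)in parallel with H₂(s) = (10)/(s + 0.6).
Parallel: H = H₁ + H₂ = (n₁·d₂ + n₂·d₁)/(d₁·d₂).
n₁·d₂ = 2*s + 1.2. n₂·d₁ = 10*s + 2. Sum = 12*s + 3.2. d₁·d₂ = s^2 + 0.8*s + 0.12.
H(s) = (12*s + 3.2)/(s^2 + 0.8*s + 0.12)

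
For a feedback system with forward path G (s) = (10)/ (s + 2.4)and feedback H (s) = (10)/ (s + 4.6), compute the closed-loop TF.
Closed-loop T = G/(1+GH).
Numerator: G_num * H_den = 10*s + 46.
Denominator: G_den * H_den + G_num * H_num = (s^2 + 7*s + 11.04) + (100) = s^2 + 7*s + 111.04.
T(s) = (10*s + 46)/(s^2 + 7*s + 111.04)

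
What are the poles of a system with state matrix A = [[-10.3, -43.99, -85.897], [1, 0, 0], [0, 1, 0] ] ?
Eigenvalues solve det(λI - A) = 0.
Characteristic polynomial: λ^3 + 10.3*λ^2 + 43.99*λ + 85.897 = 0.
Factor: (λ + 4.9)(λ^2 + 5.4*λ + 17.53) = 0.
Roots: -2.7 + 3.2j, -2.7 - 3.2j, -4.9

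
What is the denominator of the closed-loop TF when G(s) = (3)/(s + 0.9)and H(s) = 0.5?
Characteristic poly = G_den * H_den + G_num * H_num = (s + 0.9) + (1.5) = s + 2.4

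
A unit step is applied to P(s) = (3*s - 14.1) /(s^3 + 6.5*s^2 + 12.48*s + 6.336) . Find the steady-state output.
FVT: lim_{t→∞} y(t) = lim_{s→0} s*Y(s) where Y(s) = P(s)/s.
= lim_{s→0} P(s) = P(0) = num(0)/den(0) = -14.1/6.336 = -2.225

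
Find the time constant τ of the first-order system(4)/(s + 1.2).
First-order system: τ = -1/pole. Pole = -1.2. τ = -1/(-1.2) = 0.8333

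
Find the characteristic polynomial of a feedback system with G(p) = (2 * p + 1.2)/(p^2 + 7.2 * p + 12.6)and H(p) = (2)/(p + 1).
Characteristic poly = G_den * H_den + G_num * H_num = (p^3 + 8.2*p^2 + 19.8*p + 12.6) + (4*p + 2.4) = p^3 + 8.2*p^2 + 23.8*p + 15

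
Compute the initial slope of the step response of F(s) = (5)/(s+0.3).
IVT: y'(0⁺) = lim_{s→∞} s²·Y(s) = lim_{s→∞} s·F(s).
deg(num) = 0, deg(den) = 1, relative degree = 1, so s·F(s) → (leading num)/(leading den) = 5/1 = 5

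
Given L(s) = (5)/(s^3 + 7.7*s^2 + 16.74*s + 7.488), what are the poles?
Set denominator = 0: s^3 + 7.7*s^2 + 16.74*s + 7.488 = (s + 3.2)(s + 0.6)(s + 3.9) = 0 → Poles: -0.6, -3.2, -3.9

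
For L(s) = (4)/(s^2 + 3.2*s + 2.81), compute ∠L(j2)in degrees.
Substitute s = j*2: L(j2) = -0.112327 - 0.604114j.
∠L(j2) = atan2(Im, Re) = atan2(-0.604114, -0.112327) = -100.53°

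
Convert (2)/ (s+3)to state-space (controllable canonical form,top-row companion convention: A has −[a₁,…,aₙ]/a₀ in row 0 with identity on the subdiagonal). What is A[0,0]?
Reachable canonical form for den = s + 3: top row of A = -[a₁,a₂,...,aₙ]/a₀, ones on the subdiagonal, zeros elsewhere.
A = [[-3]].
A[0,0] = -3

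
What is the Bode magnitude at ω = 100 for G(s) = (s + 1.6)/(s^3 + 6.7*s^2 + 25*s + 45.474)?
Substitute s = j*100: G(j100) = -9.99082e-05 - 5.10206e-06j.
|G(j100)| = sqrt(Re² + Im²) = 0.0001.
20*log₁₀(0.0001) = -80.00 dB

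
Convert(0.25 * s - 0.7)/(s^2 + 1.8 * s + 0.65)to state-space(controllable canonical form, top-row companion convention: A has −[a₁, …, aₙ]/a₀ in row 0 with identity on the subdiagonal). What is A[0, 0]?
Reachable canonical form for den = s^2 + 1.8*s + 0.65: top row of A = -[a₁,a₂,...,aₙ]/a₀, ones on the subdiagonal, zeros elsewhere.
A = [[-1.8, -0.65], [1, 0]].
A[0,0] = -1.8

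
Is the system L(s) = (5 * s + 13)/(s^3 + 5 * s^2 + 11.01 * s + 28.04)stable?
Denominator: s^3 + 5*s^2 + 11.01*s + 28.04 = (s + 4)(s^2 + s + 7.01). Poles: -0.5 + 2.6j, -0.5 - 2.6j, -4. All Re(p)<0: Yes (stable)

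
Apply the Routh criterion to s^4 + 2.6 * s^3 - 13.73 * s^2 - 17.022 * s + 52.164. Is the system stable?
Routh array:
s^4: [1, -13.73, 52.164]; s^3: [2.6, -17.022]; s^2: [-7.18308, 52.164]; s^1: [1.85938]; s^0: [52.164]
First column: [1, 2.6, -7.18308, 1.85938, 52.164]. Sign changes = 2.
No, unstable (2 RHP root(s))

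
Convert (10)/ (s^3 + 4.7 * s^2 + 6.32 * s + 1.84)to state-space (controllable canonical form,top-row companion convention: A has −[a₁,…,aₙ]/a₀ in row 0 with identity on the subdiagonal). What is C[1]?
Reachable canonical form: C = numerator coefficients (right-aligned, zero-padded to length n).
num = 10, C = [[0, 0, 10]].
C[1] = 0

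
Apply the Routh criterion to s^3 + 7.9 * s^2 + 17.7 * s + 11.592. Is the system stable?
Routh array:
s^3: [1, 17.7]; s^2: [7.9, 11.592]; s^1: [16.2327]; s^0: [11.592]
First column: [1, 7.9, 16.2327, 11.592]. Sign changes = 0.
Yes, stable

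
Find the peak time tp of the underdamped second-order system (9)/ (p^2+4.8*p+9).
Standard form: ωn²/(p²+2ζωn·p+ωn²) → ωn = 3, ζ = 0.8.
ωd = ωn·√(1-ζ²) = 3·√(1-0.8²) = 1.8.
tp = π/ωd = π/1.8 = 1.745 s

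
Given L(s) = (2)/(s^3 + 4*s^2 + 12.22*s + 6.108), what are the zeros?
Numerator is a nonzero constant (2) → Zeros: none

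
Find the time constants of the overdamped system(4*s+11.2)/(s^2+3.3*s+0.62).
Overdamped: real poles at -0.2, -3.1. τ = -1/pole → τ₁ = 5, τ₂ = 0.3226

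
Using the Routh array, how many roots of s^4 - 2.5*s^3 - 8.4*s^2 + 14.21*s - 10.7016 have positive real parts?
Routh array:
s^4: [1, -8.4, -10.7016]; s^3: [-2.5, 14.21]; s^2: [-2.716, -10.7016]; s^1: [24.0605]; s^0: [-10.7016]
First column: [1, -2.5, -2.716, 24.0605, -10.7016]. Sign changes = RHP roots = 3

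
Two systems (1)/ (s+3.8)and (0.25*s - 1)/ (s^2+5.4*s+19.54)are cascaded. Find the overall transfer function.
Series: H = H₁ · H₂ = (n₁·n₂)/(d₁·d₂).
Num: n₁·n₂ = 0.25*s - 1. Den: d₁·d₂ = s^3 + 9.2*s^2 + 40.06*s + 74.252.
H(s) = (0.25*s - 1)/(s^3 + 9.2*s^2 + 40.06*s + 74.252)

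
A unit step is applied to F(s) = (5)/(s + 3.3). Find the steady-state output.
FVT: lim_{t→∞} y(t) = lim_{s→0} s*Y(s) where Y(s) = F(s)/s.
= lim_{s→0} F(s) = F(0) = num(0)/den(0) = 5/3.3 = 1.515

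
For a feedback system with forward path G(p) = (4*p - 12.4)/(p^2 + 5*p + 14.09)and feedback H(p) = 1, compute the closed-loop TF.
Closed-loop T = G/(1+GH).
Numerator: G_num * H_den = 4*p - 12.4.
Denominator: G_den * H_den + G_num * H_num = (p^2 + 5*p + 14.09) + (4*p - 12.4) = p^2 + 9*p + 1.69.
T(p) = (4*p - 12.4)/(p^2 + 9*p + 1.69)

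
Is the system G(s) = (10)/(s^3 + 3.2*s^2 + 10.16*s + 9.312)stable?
Denominator: s^3 + 3.2*s^2 + 10.16*s + 9.312 = (s + 1.2)(s^2 + 2*s + 7.76). Poles: -1 + 2.6j, -1 - 2.6j, -1.2. All Re(p)<0: Yes (stable)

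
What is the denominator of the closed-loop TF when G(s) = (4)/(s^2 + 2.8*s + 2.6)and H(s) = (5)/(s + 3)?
Characteristic poly = G_den * H_den + G_num * H_num = (s^3 + 5.8*s^2 + 11*s + 7.8) + (20) = s^3 + 5.8*s^2 + 11*s + 27.8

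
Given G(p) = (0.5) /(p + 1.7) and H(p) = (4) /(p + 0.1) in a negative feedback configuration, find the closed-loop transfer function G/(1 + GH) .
Closed-loop T = G/(1+GH).
Numerator: G_num * H_den = 0.5*p + 0.05.
Denominator: G_den * H_den + G_num * H_num = (p^2 + 1.8*p + 0.17) + (2) = p^2 + 1.8*p + 2.17.
T(p) = (0.5*p + 0.05)/(p^2 + 1.8*p + 2.17)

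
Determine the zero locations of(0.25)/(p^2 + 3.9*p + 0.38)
Numerator is a nonzero constant (0.25) → Zeros: none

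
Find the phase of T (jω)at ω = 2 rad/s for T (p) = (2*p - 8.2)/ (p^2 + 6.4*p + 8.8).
Substitute p = j*2: T(j2) = 0.0633562 + 0.664384j.
∠T(j2) = atan2(Im, Re) = atan2(0.664384, 0.0633562) = 84.55°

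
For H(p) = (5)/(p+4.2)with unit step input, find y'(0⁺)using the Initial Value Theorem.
IVT: y'(0⁺) = lim_{p→∞} p²·Y(p) = lim_{p→∞} p·H(p).
deg(num) = 0, deg(den) = 1, relative degree = 1, so p·H(p) → (leading num)/(leading den) = 5/1 = 5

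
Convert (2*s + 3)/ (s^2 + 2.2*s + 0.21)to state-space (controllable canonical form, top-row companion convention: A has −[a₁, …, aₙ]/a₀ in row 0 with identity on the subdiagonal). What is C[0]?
Reachable canonical form: C = numerator coefficients (right-aligned, zero-padded to length n).
num = 2*s + 3, C = [[2, 3]].
C[0] = 2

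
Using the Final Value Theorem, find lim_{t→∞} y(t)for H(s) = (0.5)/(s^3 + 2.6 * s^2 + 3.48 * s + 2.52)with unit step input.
FVT: lim_{t→∞} y(t) = lim_{s→0} s*Y(s) where Y(s) = H(s)/s.
= lim_{s→0} H(s) = H(0) = num(0)/den(0) = 0.5/2.52 = 0.1984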